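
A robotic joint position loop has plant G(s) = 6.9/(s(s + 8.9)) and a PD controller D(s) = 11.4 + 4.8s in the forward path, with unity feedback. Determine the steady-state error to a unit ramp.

0.113

The loop has one pole at the origin (type 1). Velocity error constant K_v = lim_{s→0} s·D(s)G(s) = 11.4·6.9/8.9 = 8.838.
Steady-state error to a unit ramp: e_ss = 1/K_v = 0.113.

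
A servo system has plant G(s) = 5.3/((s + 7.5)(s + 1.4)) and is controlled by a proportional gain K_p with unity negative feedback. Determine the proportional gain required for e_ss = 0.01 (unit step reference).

Steady-state error for a unit step on this type-0 loop is 1/(1 + K_p·G(0)).
G(0) = 0.5048. Require 1/(1 + K_p·0.5048) = 0.01, so 1 + 0.5048·K_p = 100.
K_p = (100 − 1)/0.5048 = 196.

K_p = 196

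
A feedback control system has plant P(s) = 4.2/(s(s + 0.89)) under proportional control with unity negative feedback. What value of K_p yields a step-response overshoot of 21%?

From %OS = 100·exp(−πζ/√(1−ζ²)) = 21%, ζ = −ln(0.21)/√(π²+ln²(0.21)) = 0.4449.
Characteristic equation s² + 0.89s + 4.2K_p = 0 gives ζ = 0.89/(2√(4.2K_p)).
Setting ζ = 0.4449: √(4.2K_p) = 0.89/(2·0.4449) = 1, so K_p = 1/4.2 = 0.238.

K_p = 0.238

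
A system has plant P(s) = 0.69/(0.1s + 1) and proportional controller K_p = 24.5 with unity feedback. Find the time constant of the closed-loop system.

Closed loop: T(s) = K_p·P/(1+K_p·P) = 16.9/(0.1s + 1 + 16.9), with pole at s = −(1 + 16.9)/0.1 = −179.
Closed-loop time constant τ = 1/179 = 0.00559 s.

τ = 0.00559 s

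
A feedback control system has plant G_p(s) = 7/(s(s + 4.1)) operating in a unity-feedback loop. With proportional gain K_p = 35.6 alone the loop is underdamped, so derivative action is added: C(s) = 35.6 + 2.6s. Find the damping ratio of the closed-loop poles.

ζ = 0.706

Forward path: (35.6 + 2.6s)·7/(s(s+4.1)). The closed-loop characteristic equation is s² + (4.1 + 7·2.6)s + 7·35.6 = 0.
That is s² + 22.3s + 249.2 = 0, so ω_n = 15.79 rad/s and ζ = 22.3/(2·15.79) = 0.7063.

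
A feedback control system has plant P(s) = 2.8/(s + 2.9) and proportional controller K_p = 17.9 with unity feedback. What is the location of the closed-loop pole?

s = -53.02

Closed-loop transfer function: T(s) = K_p·P(s)/(1 + K_p·P(s)) = 50.12/(s + 2.9 + 50.12) = 50.12/(s + 53.02).
The closed-loop pole is at s = −53.02.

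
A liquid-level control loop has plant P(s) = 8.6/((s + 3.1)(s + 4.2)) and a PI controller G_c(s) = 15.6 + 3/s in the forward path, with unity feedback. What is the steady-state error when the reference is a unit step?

0

The open loop G_c(s)P(s) has a pole at the origin (type 1), so the static position error constant is infinite and e_ss = 1/(1+∞) = 0.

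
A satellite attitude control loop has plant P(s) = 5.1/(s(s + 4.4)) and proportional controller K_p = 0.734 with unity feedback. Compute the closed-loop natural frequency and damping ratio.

ω_n = 1.93 rad/s, ζ = 1.14

1 + K_p·P(s) = 0 gives s² + 4.4s + 3.743 = 0.
Matching s² + 2ζω_n s + ω_n²: ω_n = √3.743 = 1.935 rad/s and 2ζω_n = 4.4, so ζ = 4.4/(2·1.935) = 1.14.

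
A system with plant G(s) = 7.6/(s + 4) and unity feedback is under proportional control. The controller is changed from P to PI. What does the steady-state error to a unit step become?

0

Adding integral action puts a pole at s = 0 in the forward path, raising the system type to 1; a type-1 loop has zero steady-state error to a step.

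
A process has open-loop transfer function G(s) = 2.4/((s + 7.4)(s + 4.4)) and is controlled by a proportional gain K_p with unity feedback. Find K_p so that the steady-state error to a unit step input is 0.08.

For a type-0 loop with proportional control, e_ss = 1/(1 + K_p·G(0)).
G(0) = 0.07371. Require 1/(1 + K_p·0.07371) = 0.08, so 1 + 0.07371·K_p = 12.5.
K_p = (12.5 − 1)/0.07371 = 156.

K_p = 156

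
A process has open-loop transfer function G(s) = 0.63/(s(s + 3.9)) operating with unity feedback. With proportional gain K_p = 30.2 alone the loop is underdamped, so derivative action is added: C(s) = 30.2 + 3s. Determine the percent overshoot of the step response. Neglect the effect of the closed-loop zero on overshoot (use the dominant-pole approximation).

6.16%

Forward path: (30.2 + 3s)·0.63/(s(s+3.9)). The closed-loop characteristic equation is s² + (3.9 + 0.63·3)s + 0.63·30.2 = 0.
That is s² + 5.79s + 19.03 = 0, so ω_n = 4.362 rad/s and ζ = 5.79/(2·4.362) = 0.6637.
%OS = 100·exp(−πζ/√(1−ζ²)) = 6.16%.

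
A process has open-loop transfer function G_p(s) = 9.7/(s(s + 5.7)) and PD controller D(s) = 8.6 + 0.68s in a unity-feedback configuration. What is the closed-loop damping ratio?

ζ = 0.673

Forward path: (8.6 + 0.68s)·9.7/(s(s+5.7)). The closed-loop characteristic equation is s² + (5.7 + 9.7·0.68)s + 9.7·8.6 = 0.
That is s² + 12.3s + 83.42 = 0, so ω_n = 9.133 rad/s and ζ = 12.3/(2·9.133) = 0.6731.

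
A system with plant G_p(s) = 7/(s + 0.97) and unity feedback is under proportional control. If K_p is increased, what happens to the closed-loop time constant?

The closed-loop bandwidth 0.97+K_p·7 grows with K_p, so τ shrinks.

decrease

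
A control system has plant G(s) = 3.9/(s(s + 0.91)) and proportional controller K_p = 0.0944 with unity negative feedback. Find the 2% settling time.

T_s ≈ 8.79 s

From 1 + K_pG(s) = 0: s² + 0.91s + 0.3682 = 0 ⇒ ω_n = 0.6068, ζ = 0.7499.
2% settling time T_s ≈ 4/(ζω_n) = 4/0.455 = 8.79 s.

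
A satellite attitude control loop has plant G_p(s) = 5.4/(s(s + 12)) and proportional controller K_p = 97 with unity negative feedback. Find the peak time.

T_p = 0.142 s

Closed-loop characteristic equation: s² + 12s + 523.8 = 0, so ω_n = 22.89 rad/s and ζ = 12/(2·22.89) = 0.2622.
Damped frequency ω_d = ω_n√(1−ζ²) = 22.09 rad/s, so peak time T_p = π/ω_d = 0.142 s.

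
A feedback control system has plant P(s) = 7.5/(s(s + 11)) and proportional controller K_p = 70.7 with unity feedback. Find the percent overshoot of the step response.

Closed-loop characteristic equation: s² + 11s + 530.2 = 0, so ω_n = 23.03 rad/s and ζ = 11/(2·23.03) = 0.2388.
%OS = 100·exp(−πζ/√(1−ζ²)) = 100·exp(−π·0.2388/√0.943) = 46.2%.

46.2%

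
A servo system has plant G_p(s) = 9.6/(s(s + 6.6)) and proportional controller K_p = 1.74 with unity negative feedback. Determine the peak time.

T_p = 1.3 s

The closed-loop denominator s² + 6.6s + 16.7 gives ω_n = √16.7 = 4.087 and ζ = 6.6/(2ω_n) = 0.8074.
Damped frequency ω_d = ω_n√(1−ζ²) = 2.411 rad/s, so peak time T_p = π/ω_d = 1.3 s.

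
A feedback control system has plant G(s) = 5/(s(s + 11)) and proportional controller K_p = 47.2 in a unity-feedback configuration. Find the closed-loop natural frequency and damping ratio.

With unity feedback the closed-loop characteristic equation is s² + 11s + 47.2·5 = s² + 11s + 236 = 0.
So ω_n² = 236 ⇒ ω_n = 15.36 rad/s, and ζ = 11/(2ω_n) = 0.358.

ω_n = 15.4 rad/s, ζ = 0.358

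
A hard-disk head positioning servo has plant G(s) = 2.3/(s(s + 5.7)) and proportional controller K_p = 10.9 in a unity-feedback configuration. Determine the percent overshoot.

11.4%

From 1 + K_pG(s) = 0: s² + 5.7s + 25.07 = 0 ⇒ ω_n = 5.007, ζ = 0.5692.
%OS = 100·exp(−πζ/√(1−ζ²)) = 100·exp(−π·0.5692/√0.676) = 11.4%.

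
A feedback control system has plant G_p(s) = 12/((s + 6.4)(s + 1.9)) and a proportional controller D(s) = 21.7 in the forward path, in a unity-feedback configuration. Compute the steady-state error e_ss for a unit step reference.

0.0446

The loop is type 0. Static position error constant K_pos = D(0)·G_p(0) = 21.7·0.9868 = 21.41.
Steady-state error to a unit step: e_ss = 1/(1+K_pos) = 1/22.41 = 0.0446.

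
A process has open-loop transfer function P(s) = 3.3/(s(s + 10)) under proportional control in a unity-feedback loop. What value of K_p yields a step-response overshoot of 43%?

K_p = 113

From %OS = 100·exp(−πζ/√(1−ζ²)) = 43%, ζ = −ln(0.43)/√(π²+ln²(0.43)) = 0.2594.
Characteristic equation s² + 10s + 3.3K_p = 0 gives ζ = 10/(2√(3.3K_p)).
Setting ζ = 0.2594: √(3.3K_p) = 10/(2·0.2594) = 19.27, so K_p = 371.4/3.3 = 113.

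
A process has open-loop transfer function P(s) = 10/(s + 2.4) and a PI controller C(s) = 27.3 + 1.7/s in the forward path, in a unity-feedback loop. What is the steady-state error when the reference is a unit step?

The open loop C(s)P(s) has a pole at the origin (type 1), so the static position error constant is infinite and e_ss = 1/(1+∞) = 0.

0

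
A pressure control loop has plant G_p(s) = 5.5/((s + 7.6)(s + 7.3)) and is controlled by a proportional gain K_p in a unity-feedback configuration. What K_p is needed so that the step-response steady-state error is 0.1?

K_p = 90.8

For a type-0 loop with proportional control, e_ss = 1/(1 + K_p·G_p(0)).
G_p(0) = 0.09913. Require 1/(1 + K_p·0.09913) = 0.1, so 1 + 0.09913·K_p = 10.
K_p = (10 − 1)/0.09913 = 90.8.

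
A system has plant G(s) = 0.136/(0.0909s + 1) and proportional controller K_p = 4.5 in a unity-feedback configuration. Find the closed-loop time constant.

Closed loop: T(s) = K_p·G/(1+K_p·G) = 0.612/(0.0909s + 1 + 0.612), with pole at s = −(1 + 0.612)/0.0909 = −17.73.
Closed-loop time constant τ = 1/17.73 = 0.0564 s.

τ = 0.0564 s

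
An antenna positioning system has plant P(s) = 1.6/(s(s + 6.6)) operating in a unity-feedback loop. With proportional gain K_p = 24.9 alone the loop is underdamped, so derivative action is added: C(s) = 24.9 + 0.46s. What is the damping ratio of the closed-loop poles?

Forward path: (24.9 + 0.46s)·1.6/(s(s+6.6)). The closed-loop characteristic equation is s² + (6.6 + 1.6·0.46)s + 1.6·24.9 = 0.
That is s² + 7.336s + 39.84 = 0, so ω_n = 6.312 rad/s and ζ = 7.336/(2·6.312) = 0.5811.

ζ = 0.581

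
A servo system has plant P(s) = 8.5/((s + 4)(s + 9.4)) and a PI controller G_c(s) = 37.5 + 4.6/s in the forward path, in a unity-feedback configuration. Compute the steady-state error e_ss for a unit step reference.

The open loop G_c(s)P(s) has a pole at the origin (type 1), so the static position error constant is infinite and e_ss = 1/(1+∞) = 0.

0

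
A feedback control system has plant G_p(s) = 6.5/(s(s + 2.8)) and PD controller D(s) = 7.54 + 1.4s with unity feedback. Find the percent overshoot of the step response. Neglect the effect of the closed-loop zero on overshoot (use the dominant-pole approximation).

0.63%

Forward path: (7.54 + 1.4s)·6.5/(s(s+2.8)). The closed-loop characteristic equation is s² + (2.8 + 6.5·1.4)s + 6.5·7.54 = 0.
That is s² + 11.9s + 49.01 = 0, so ω_n = 7.001 rad/s and ζ = 11.9/(2·7.001) = 0.8499.
%OS = 100·exp(−πζ/√(1−ζ²)) = 0.63%.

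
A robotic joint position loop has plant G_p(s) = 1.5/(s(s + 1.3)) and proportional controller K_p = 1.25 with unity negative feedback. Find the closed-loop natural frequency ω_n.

ω_n = 1.37 rad/s

1 + K_p·G_p(s) = 0 gives s² + 1.3s + 1.875 = 0.
So ω_n² = 1.875 ⇒ ω_n = 1.369 rad/s, and ζ = 1.3/(2ω_n) = 0.475.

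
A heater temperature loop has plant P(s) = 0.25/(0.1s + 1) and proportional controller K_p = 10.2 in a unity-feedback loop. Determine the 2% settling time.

T_s ≈ 0.113 s

Closed loop: T(s) = K_p·P/(1+K_p·P) = 2.55/(0.1s + 1 + 2.55), with pole at s = −(1 + 2.55)/0.1 = −35.5.
τ = 1/35.5 = 0.02817 s, so 2% settling time ≈ 4τ = 0.113 s.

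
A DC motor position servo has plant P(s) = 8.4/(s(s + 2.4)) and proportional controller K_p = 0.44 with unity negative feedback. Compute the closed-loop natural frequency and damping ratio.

1 + K_p·P(s) = 0 gives s² + 2.4s + 3.696 = 0.
So ω_n² = 3.696 ⇒ ω_n = 1.922 rad/s, and ζ = 2.4/(2ω_n) = 0.624.

ω_n = 1.92 rad/s, ζ = 0.624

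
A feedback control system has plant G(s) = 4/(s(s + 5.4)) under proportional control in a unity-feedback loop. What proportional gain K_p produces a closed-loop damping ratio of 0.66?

K_p = 4.18

Closed-loop characteristic equation: s² + 5.4s + K_p·4 = 0.
So ω_n = √(4K_p) and 2ζω_n = 5.4, giving ζ = 5.4/(2√(4K_p)).
Setting ζ = 0.66: √(4K_p) = 5.4/(2·0.66) = 4.091, so K_p = 16.74/4 = 4.18.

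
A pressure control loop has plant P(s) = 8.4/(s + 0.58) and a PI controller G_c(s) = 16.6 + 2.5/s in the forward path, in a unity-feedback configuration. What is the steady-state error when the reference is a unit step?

0

The open loop G_c(s)P(s) has a pole at the origin (type 1), so the static position error constant is infinite and e_ss = 1/(1+∞) = 0.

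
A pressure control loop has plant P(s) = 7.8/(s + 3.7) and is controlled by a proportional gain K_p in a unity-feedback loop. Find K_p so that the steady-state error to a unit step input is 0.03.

For a type-0 loop with proportional control, e_ss = 1/(1 + K_p·P(0)).
P(0) = 2.108. Require 1/(1 + K_p·2.108) = 0.03, so 1 + 2.108·K_p = 33.33.
K_p = (33.33 − 1)/2.108 = 15.3.

K_p = 15.3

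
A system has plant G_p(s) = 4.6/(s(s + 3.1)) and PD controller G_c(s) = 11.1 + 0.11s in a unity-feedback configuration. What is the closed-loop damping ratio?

Forward path: (11.1 + 0.11s)·4.6/(s(s+3.1)). The closed-loop characteristic equation is s² + (3.1 + 4.6·0.11)s + 4.6·11.1 = 0.
That is s² + 3.606s + 51.06 = 0, so ω_n = 7.146 rad/s and ζ = 3.606/(2·7.146) = 0.2523.

ζ = 0.252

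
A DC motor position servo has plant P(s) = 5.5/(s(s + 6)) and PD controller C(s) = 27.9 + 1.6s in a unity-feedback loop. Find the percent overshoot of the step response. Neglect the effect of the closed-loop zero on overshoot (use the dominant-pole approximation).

9.63%

Forward path: (27.9 + 1.6s)·5.5/(s(s+6)). The closed-loop characteristic equation is s² + (6 + 5.5·1.6)s + 5.5·27.9 = 0.
That is s² + 14.8s + 153.4 = 0, so ω_n = 12.39 rad/s and ζ = 14.8/(2·12.39) = 0.5974.
%OS = 100·exp(−πζ/√(1−ζ²)) = 9.63%.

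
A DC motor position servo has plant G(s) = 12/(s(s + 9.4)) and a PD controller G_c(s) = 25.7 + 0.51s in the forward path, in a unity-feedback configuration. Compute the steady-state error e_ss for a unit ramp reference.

The loop has one pole at the origin (type 1). Velocity error constant K_v = lim_{s→0} s·G_c(s)G(s) = 25.7·12/9.4 = 32.81.
Steady-state error to a unit ramp: e_ss = 1/K_v = 0.0305.

0.0305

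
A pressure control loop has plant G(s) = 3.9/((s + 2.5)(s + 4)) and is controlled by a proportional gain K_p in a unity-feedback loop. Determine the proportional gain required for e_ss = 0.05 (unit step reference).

For a type-0 loop with proportional control, e_ss = 1/(1 + K_p·G(0)).
G(0) = 0.39. Require 1/(1 + K_p·0.39) = 0.05, so 1 + 0.39·K_p = 20.
K_p = (20 − 1)/0.39 = 48.7.

K_p = 48.7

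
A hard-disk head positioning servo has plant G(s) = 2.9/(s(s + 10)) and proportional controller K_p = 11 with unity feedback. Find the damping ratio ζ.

With unity feedback the closed-loop characteristic equation is s² + 10s + 11·2.9 = s² + 10s + 31.9 = 0.
Matching s² + 2ζω_n s + ω_n²: ω_n = √31.9 = 5.648 rad/s and 2ζω_n = 10, so ζ = 10/(2·5.648) = 0.885.

ζ = 0.885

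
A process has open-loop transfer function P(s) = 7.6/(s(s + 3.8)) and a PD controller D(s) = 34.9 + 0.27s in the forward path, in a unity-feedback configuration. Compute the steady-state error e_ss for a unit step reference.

The open loop D(s)P(s) has a pole at the origin (type 1), so the static position error constant is infinite and e_ss = 1/(1+∞) = 0.

0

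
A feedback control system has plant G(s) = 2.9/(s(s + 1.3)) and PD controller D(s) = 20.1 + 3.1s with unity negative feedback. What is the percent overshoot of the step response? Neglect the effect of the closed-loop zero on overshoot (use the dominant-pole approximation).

5.7%

Forward path: (20.1 + 3.1s)·2.9/(s(s+1.3)). The closed-loop characteristic equation is s² + (1.3 + 2.9·3.1)s + 2.9·20.1 = 0.
That is s² + 10.29s + 58.29 = 0, so ω_n = 7.635 rad/s and ζ = 10.29/(2·7.635) = 0.6739.
%OS = 100·exp(−πζ/√(1−ζ²)) = 5.7%.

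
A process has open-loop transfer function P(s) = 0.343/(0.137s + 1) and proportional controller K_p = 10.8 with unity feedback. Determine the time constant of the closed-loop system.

τ = 0.0291 s

Closed loop: T(s) = K_p·P/(1+K_p·P) = 3.704/(0.137s + 1 + 3.704), with pole at s = −(1 + 3.704)/0.137 = −34.34.
Closed-loop time constant τ = 1/34.34 = 0.0291 s.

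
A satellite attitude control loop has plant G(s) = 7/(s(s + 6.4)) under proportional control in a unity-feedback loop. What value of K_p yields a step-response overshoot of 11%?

From %OS = 100·exp(−πζ/√(1−ζ²)) = 11%, ζ = −ln(0.11)/√(π²+ln²(0.11)) = 0.5749.
Characteristic equation s² + 6.4s + 7K_p = 0 gives ζ = 6.4/(2√(7K_p)).
Setting ζ = 0.5749: √(7K_p) = 6.4/(2·0.5749) = 5.566, so K_p = 30.98/7 = 4.43.

K_p = 4.43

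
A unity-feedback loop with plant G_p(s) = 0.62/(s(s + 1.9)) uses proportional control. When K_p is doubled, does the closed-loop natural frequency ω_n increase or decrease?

ω_n = √(0.62·K_p), which grows with K_p.

increase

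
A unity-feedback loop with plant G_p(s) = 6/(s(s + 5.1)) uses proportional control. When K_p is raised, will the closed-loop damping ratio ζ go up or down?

decrease

ζ = 5.1/(2√(6K_p)); increasing K_p raises the denominator, so ζ falls.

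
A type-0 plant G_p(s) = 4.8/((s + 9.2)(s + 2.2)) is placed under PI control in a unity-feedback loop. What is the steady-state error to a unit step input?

0

The PI controller's integrator makes the forward path type 1, so e_ss to a step is zero.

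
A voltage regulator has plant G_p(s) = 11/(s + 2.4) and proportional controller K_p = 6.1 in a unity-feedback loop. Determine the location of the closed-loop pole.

s = -69.5

Closed-loop transfer function: T(s) = K_p·G_p(s)/(1 + K_p·G_p(s)) = 67.1/(s + 2.4 + 67.1) = 67.1/(s + 69.5).
The closed-loop pole is at s = −69.5.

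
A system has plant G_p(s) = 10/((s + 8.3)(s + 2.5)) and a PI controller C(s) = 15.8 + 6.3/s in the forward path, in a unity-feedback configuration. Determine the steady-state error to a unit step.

0

The open loop C(s)G_p(s) has a pole at the origin (type 1), so the static position error constant is infinite and e_ss = 1/(1+∞) = 0.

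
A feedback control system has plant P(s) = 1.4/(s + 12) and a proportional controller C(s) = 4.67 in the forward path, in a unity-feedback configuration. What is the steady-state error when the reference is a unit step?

0.647

The loop is type 0. Static position error constant K_pos = C(0)·P(0) = 4.67·0.1167 = 0.5448.
Steady-state error to a unit step: e_ss = 1/(1+K_pos) = 1/1.545 = 0.647.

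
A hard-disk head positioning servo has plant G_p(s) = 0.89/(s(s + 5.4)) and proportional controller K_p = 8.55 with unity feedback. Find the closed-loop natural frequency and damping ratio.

ω_n = 2.76 rad/s, ζ = 0.979

The closed-loop denominator is s(s+5.4) + 8.55·0.89 = s² + 5.4s + 7.61.
Matching s² + 2ζω_n s + ω_n²: ω_n = √7.61 = 2.759 rad/s and 2ζω_n = 5.4, so ζ = 5.4/(2·2.759) = 0.979.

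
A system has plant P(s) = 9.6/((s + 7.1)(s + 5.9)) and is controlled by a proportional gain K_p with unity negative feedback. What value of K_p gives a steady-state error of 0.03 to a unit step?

K_p = 141

The loop is type 0, so e_ss(step) = 1/(1 + K_pos) with K_pos = K_p·P(0).
P(0) = 0.2292. Require 1/(1 + K_p·0.2292) = 0.03, so 1 + 0.2292·K_p = 33.33.
K_p = (33.33 − 1)/0.2292 = 141.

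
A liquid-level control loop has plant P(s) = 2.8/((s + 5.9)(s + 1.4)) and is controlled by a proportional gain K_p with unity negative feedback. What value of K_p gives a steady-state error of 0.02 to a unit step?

K_p = 145

For a type-0 loop with proportional control, e_ss = 1/(1 + K_p·P(0)).
P(0) = 0.339. Require 1/(1 + K_p·0.339) = 0.02, so 1 + 0.339·K_p = 50.
K_p = (50 − 1)/0.339 = 145.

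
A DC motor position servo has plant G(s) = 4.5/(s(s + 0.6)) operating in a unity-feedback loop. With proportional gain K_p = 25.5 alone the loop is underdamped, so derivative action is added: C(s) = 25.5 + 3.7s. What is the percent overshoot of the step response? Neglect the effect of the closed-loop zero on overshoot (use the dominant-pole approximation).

Forward path: (25.5 + 3.7s)·4.5/(s(s+0.6)). The closed-loop characteristic equation is s² + (0.6 + 4.5·3.7)s + 4.5·25.5 = 0.
That is s² + 17.25s + 114.8 = 0, so ω_n = 10.71 rad/s and ζ = 17.25/(2·10.71) = 0.8052.
%OS = 100·exp(−πζ/√(1−ζ²)) = 1.4%.

1.4%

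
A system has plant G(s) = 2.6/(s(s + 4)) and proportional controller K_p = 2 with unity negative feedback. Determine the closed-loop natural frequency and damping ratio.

ω_n = 2.28 rad/s, ζ = 0.877

1 + K_p·G(s) = 0 gives s² + 4s + 5.2 = 0.
Matching s² + 2ζω_n s + ω_n²: ω_n = √5.2 = 2.28 rad/s and 2ζω_n = 4, so ζ = 4/(2·2.28) = 0.877.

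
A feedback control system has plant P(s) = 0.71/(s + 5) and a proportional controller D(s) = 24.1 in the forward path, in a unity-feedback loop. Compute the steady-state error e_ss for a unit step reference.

The loop is type 0. Static position error constant K_pos = D(0)·P(0) = 24.1·0.142 = 3.422.
Steady-state error to a unit step: e_ss = 1/(1+K_pos) = 1/4.422 = 0.226.

0.226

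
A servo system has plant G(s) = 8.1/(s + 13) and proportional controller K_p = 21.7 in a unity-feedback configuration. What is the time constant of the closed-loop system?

Closed-loop transfer function: T(s) = K_p·G(s)/(1 + K_p·G(s)) = 175.8/(s + 13 + 175.8) = 175.8/(s + 188.8).
Time constant τ = 1/188.8 = 0.0053 s.

τ = 0.0053 s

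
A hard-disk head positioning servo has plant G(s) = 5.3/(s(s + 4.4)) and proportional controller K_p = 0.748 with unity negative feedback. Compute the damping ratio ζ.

ζ = 1.1

The closed-loop denominator is s(s+4.4) + 0.748·5.3 = s² + 4.4s + 3.964.
So ω_n² = 3.964 ⇒ ω_n = 1.991 rad/s, and ζ = 4.4/(2ω_n) = 1.1.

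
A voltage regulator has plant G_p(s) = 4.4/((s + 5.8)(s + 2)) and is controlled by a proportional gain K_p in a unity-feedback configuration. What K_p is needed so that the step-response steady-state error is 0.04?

K_p = 63.3

Steady-state error for a unit step on this type-0 loop is 1/(1 + K_p·G_p(0)).
G_p(0) = 0.3793. Require 1/(1 + K_p·0.3793) = 0.04, so 1 + 0.3793·K_p = 25.
K_p = (25 − 1)/0.3793 = 63.3.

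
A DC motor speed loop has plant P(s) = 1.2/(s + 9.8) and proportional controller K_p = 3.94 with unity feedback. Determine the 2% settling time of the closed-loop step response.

Closed-loop transfer function: T(s) = K_p·P(s)/(1 + K_p·P(s)) = 4.728/(s + 9.8 + 4.728) = 4.728/(s + 14.53).
Time constant τ = 1/14.53 = 0.06883 s, so the 2% settling time is about 4τ = 0.275 s.

T_s ≈ 0.275 s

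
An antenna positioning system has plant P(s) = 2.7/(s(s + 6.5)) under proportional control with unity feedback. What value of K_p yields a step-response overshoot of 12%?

K_p = 12.5

From %OS = 100·exp(−πζ/√(1−ζ²)) = 12%, ζ = −ln(0.12)/√(π²+ln²(0.12)) = 0.5594.
Characteristic equation s² + 6.5s + 2.7K_p = 0 gives ζ = 6.5/(2√(2.7K_p)).
Setting ζ = 0.5594: √(2.7K_p) = 6.5/(2·0.5594) = 5.81, so K_p = 33.75/2.7 = 12.5.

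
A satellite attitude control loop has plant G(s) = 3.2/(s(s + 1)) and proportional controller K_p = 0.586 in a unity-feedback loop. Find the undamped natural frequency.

ω_n = 1.37 rad/s

The closed-loop denominator is s(s+1) + 0.586·3.2 = s² + 1s + 1.875.
Matching s² + 2ζω_n s + ω_n²: ω_n = √1.875 = 1.369 rad/s and 2ζω_n = 1, so ζ = 1/(2·1.369) = 0.365.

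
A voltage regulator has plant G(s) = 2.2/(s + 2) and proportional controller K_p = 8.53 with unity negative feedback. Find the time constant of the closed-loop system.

τ = 0.0482 s

Closed-loop transfer function: T(s) = K_p·G(s)/(1 + K_p·G(s)) = 18.77/(s + 2 + 18.77) = 18.77/(s + 20.77).
Time constant τ = 1/20.77 = 0.0482 s.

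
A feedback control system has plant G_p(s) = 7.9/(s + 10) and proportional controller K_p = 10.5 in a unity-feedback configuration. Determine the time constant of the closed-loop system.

τ = 0.0108 s

Closed-loop transfer function: T(s) = K_p·G_p(s)/(1 + K_p·G_p(s)) = 82.95/(s + 10 + 82.95) = 82.95/(s + 92.95).
Time constant τ = 1/92.95 = 0.0108 s.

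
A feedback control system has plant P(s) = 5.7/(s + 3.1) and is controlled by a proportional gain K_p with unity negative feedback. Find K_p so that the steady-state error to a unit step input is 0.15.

K_p = 3.08

Steady-state error for a unit step on this type-0 loop is 1/(1 + K_p·P(0)).
P(0) = 1.839. Require 1/(1 + K_p·1.839) = 0.15, so 1 + 1.839·K_p = 6.667.
K_p = (6.667 − 1)/1.839 = 3.08.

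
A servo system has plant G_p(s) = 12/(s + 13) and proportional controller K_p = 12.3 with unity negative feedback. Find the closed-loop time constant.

Closed-loop transfer function: T(s) = K_p·G_p(s)/(1 + K_p·G_p(s)) = 147.6/(s + 13 + 147.6) = 147.6/(s + 160.6).
Time constant τ = 1/160.6 = 0.00623 s.

τ = 0.00623 s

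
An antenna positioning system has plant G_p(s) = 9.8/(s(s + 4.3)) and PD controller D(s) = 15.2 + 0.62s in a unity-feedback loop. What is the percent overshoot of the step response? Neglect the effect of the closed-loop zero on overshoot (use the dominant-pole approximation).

22.9%

Forward path: (15.2 + 0.62s)·9.8/(s(s+4.3)). The closed-loop characteristic equation is s² + (4.3 + 9.8·0.62)s + 9.8·15.2 = 0.
That is s² + 10.38s + 149 = 0, so ω_n = 12.2 rad/s and ζ = 10.38/(2·12.2) = 0.4251.
%OS = 100·exp(−πζ/√(1−ζ²)) = 22.9%.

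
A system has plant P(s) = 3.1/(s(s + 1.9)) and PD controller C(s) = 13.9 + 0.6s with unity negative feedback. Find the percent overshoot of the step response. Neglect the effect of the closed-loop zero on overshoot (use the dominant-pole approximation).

39.1%

Forward path: (13.9 + 0.6s)·3.1/(s(s+1.9)). The closed-loop characteristic equation is s² + (1.9 + 3.1·0.6)s + 3.1·13.9 = 0.
That is s² + 3.76s + 43.09 = 0, so ω_n = 6.564 rad/s and ζ = 3.76/(2·6.564) = 0.2864.
%OS = 100·exp(−πζ/√(1−ζ²)) = 39.1%.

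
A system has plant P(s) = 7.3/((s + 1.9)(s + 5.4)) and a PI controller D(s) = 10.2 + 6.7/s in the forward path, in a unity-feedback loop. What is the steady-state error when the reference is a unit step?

The open loop D(s)P(s) has a pole at the origin (type 1), so the static position error constant is infinite and e_ss = 1/(1+∞) = 0.

0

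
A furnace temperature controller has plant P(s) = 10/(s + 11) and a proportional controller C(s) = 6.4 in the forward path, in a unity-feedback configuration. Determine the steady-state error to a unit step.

The loop is type 0. Static position error constant K_pos = C(0)·P(0) = 6.4·0.9091 = 5.818.
Steady-state error to a unit step: e_ss = 1/(1+K_pos) = 1/6.818 = 0.147.

0.147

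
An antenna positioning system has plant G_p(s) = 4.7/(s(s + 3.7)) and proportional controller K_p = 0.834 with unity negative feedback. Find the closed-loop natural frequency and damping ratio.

ω_n = 1.98 rad/s, ζ = 0.934

With unity feedback the closed-loop characteristic equation is s² + 3.7s + 0.834·4.7 = s² + 3.7s + 3.92 = 0.
Matching s² + 2ζω_n s + ω_n²: ω_n = √3.92 = 1.98 rad/s and 2ζω_n = 3.7, so ζ = 3.7/(2·1.98) = 0.934.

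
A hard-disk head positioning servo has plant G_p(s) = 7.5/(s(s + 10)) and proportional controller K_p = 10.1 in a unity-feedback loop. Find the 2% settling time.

T_s ≈ 0.8 s

Closed-loop characteristic equation: s² + 10s + 75.75 = 0, so ω_n = 8.703 rad/s and ζ = 10/(2·8.703) = 0.5745.
2% settling time T_s ≈ 4/(ζω_n) = 4/5 = 0.8 s.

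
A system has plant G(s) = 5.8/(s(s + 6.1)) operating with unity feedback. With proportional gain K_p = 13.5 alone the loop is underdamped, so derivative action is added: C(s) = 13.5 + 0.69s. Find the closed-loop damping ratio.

ζ = 0.571

Forward path: (13.5 + 0.69s)·5.8/(s(s+6.1)). The closed-loop characteristic equation is s² + (6.1 + 5.8·0.69)s + 5.8·13.5 = 0.
That is s² + 10.1s + 78.3 = 0, so ω_n = 8.849 rad/s and ζ = 10.1/(2·8.849) = 0.5708.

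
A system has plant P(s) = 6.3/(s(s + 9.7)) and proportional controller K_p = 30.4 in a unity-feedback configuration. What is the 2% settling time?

T_s ≈ 0.825 s

Closed-loop characteristic equation: s² + 9.7s + 191.5 = 0, so ω_n = 13.84 rad/s and ζ = 9.7/(2·13.84) = 0.3505.
2% settling time T_s ≈ 4/(ζω_n) = 4/4.85 = 0.825 s.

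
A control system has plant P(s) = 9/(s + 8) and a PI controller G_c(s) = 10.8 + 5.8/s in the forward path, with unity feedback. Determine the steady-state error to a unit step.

0

The open loop G_c(s)P(s) has a pole at the origin (type 1), so the static position error constant is infinite and e_ss = 1/(1+∞) = 0.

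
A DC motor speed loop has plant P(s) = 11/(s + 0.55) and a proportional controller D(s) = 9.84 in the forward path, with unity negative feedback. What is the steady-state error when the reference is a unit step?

0.00506

The loop is type 0. Static position error constant K_pos = D(0)·P(0) = 9.84·20 = 196.8.
Steady-state error to a unit step: e_ss = 1/(1+K_pos) = 1/197.8 = 0.00506.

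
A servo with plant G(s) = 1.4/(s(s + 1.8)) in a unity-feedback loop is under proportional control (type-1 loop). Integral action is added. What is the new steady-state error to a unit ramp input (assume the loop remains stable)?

0

The integrator raises the loop to type 2, so K_v → ∞ and e_ss to a ramp is zero.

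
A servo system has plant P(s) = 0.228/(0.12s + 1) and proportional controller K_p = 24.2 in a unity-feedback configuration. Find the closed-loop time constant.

τ = 0.0184 s

Closed loop: T(s) = K_p·P/(1+K_p·P) = 5.518/(0.12s + 1 + 5.518), with pole at s = −(1 + 5.518)/0.12 = −54.31.
Closed-loop time constant τ = 1/54.31 = 0.0184 s.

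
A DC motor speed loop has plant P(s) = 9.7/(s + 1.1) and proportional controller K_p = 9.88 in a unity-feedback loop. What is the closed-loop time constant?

Closed-loop transfer function: T(s) = K_p·P(s)/(1 + K_p·P(s)) = 95.84/(s + 1.1 + 95.84) = 95.84/(s + 96.94).
Time constant τ = 1/96.94 = 0.0103 s.

τ = 0.0103 s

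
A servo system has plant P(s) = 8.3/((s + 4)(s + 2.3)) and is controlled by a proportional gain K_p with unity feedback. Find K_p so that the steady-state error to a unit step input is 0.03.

For a type-0 loop with proportional control, e_ss = 1/(1 + K_p·P(0)).
P(0) = 0.9022. Require 1/(1 + K_p·0.9022) = 0.03, so 1 + 0.9022·K_p = 33.33.
K_p = (33.33 − 1)/0.9022 = 35.8.

K_p = 35.8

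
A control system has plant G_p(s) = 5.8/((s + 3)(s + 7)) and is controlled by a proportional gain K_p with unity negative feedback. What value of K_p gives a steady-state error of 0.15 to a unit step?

K_p = 20.5

The loop is type 0, so e_ss(step) = 1/(1 + K_pos) with K_pos = K_p·G_p(0).
G_p(0) = 0.2762. Require 1/(1 + K_p·0.2762) = 0.15, so 1 + 0.2762·K_p = 6.667.
K_p = (6.667 − 1)/0.2762 = 20.5.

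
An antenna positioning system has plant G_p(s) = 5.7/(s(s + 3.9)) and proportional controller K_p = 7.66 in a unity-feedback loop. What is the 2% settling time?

T_s ≈ 2.05 s

Closed-loop characteristic equation: s² + 3.9s + 43.66 = 0, so ω_n = 6.608 rad/s and ζ = 3.9/(2·6.608) = 0.2951.
2% settling time T_s ≈ 4/(ζω_n) = 4/1.95 = 2.05 s.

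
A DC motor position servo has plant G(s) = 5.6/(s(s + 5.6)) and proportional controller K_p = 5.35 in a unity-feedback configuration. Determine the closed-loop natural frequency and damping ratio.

The closed-loop denominator is s(s+5.6) + 5.35·5.6 = s² + 5.6s + 29.96.
Matching s² + 2ζω_n s + ω_n²: ω_n = √29.96 = 5.474 rad/s and 2ζω_n = 5.6, so ζ = 5.6/(2·5.474) = 0.512.

ω_n = 5.47 rad/s, ζ = 0.512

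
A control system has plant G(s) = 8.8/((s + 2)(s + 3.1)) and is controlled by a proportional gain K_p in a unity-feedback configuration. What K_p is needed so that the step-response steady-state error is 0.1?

For a type-0 loop with proportional control, e_ss = 1/(1 + K_p·G(0)).
G(0) = 1.419. Require 1/(1 + K_p·1.419) = 0.1, so 1 + 1.419·K_p = 10.
K_p = (10 − 1)/1.419 = 6.34.

K_p = 6.34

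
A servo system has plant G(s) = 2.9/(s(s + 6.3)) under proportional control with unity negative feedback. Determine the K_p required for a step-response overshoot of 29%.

K_p = 25.5

From %OS = 100·exp(−πζ/√(1−ζ²)) = 29%, ζ = −ln(0.29)/√(π²+ln²(0.29)) = 0.3666.
Characteristic equation s² + 6.3s + 2.9K_p = 0 gives ζ = 6.3/(2√(2.9K_p)).
Setting ζ = 0.3666: √(2.9K_p) = 6.3/(2·0.3666) = 8.593, so K_p = 73.83/2.9 = 25.5.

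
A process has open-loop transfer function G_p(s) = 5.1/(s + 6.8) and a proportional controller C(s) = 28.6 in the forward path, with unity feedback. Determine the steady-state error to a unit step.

The loop is type 0. Static position error constant K_pos = C(0)·G_p(0) = 28.6·0.75 = 21.45.
Steady-state error to a unit step: e_ss = 1/(1+K_pos) = 1/22.45 = 0.0445.

0.0445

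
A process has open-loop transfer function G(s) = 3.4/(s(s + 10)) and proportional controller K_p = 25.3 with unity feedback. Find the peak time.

T_p = 0.402 s

From 1 + K_pG(s) = 0: s² + 10s + 86.02 = 0 ⇒ ω_n = 9.275, ζ = 0.5391.
Damped frequency ω_d = ω_n√(1−ζ²) = 7.812 rad/s, so peak time T_p = π/ω_d = 0.402 s.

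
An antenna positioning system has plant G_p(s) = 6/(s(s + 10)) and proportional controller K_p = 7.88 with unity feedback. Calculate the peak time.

T_p = 0.666 s

From 1 + K_pG_p(s) = 0: s² + 10s + 47.28 = 0 ⇒ ω_n = 6.876, ζ = 0.7272.
Damped frequency ω_d = ω_n√(1−ζ²) = 4.72 rad/s, so peak time T_p = π/ω_d = 0.666 s.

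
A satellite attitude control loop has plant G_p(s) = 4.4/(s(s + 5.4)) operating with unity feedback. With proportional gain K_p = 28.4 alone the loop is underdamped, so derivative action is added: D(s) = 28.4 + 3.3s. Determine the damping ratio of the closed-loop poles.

Forward path: (28.4 + 3.3s)·4.4/(s(s+5.4)). The closed-loop characteristic equation is s² + (5.4 + 4.4·3.3)s + 4.4·28.4 = 0.
That is s² + 19.92s + 125 = 0, so ω_n = 11.18 rad/s and ζ = 19.92/(2·11.18) = 0.891.

ζ = 0.891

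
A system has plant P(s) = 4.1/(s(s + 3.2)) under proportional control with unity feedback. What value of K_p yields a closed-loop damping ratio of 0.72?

Closed-loop characteristic equation: s² + 3.2s + K_p·4.1 = 0.
So ω_n = √(4.1K_p) and 2ζω_n = 3.2, giving ζ = 3.2/(2√(4.1K_p)).
Setting ζ = 0.72: √(4.1K_p) = 3.2/(2·0.72) = 2.222, so K_p = 4.938/4.1 = 1.2.

K_p = 1.2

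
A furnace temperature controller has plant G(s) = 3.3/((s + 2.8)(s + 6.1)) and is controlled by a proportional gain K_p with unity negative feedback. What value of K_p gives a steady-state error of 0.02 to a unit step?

For a type-0 loop with proportional control, e_ss = 1/(1 + K_p·G(0)).
G(0) = 0.1932. Require 1/(1 + K_p·0.1932) = 0.02, so 1 + 0.1932·K_p = 50.
K_p = (50 − 1)/0.1932 = 254.

K_p = 254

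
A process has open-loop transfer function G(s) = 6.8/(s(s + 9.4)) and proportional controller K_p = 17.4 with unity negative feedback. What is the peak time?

T_p = 0.32 s

Closed-loop characteristic equation: s² + 9.4s + 118.3 = 0, so ω_n = 10.88 rad/s and ζ = 9.4/(2·10.88) = 0.4321.
Damped frequency ω_d = ω_n√(1−ζ²) = 9.81 rad/s, so peak time T_p = π/ω_d = 0.32 s.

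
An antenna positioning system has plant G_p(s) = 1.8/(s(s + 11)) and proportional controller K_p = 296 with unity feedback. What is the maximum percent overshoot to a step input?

From 1 + K_pG_p(s) = 0: s² + 11s + 532.8 = 0 ⇒ ω_n = 23.08, ζ = 0.2383.
%OS = 100·exp(−πζ/√(1−ζ²)) = 100·exp(−π·0.2383/√0.9432) = 46.3%.

46.3%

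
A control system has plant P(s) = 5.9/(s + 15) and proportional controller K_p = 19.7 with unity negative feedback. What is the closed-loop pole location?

s = -131.2

Closed-loop transfer function: T(s) = K_p·P(s)/(1 + K_p·P(s)) = 116.2/(s + 15 + 116.2) = 116.2/(s + 131.2).
The closed-loop pole is at s = −131.2.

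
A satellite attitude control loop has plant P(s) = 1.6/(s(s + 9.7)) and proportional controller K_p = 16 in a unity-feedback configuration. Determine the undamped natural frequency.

The closed-loop denominator is s(s+9.7) + 16·1.6 = s² + 9.7s + 25.6.
Matching s² + 2ζω_n s + ω_n²: ω_n = √25.6 = 5.06 rad/s and 2ζω_n = 9.7, so ζ = 9.7/(2·5.06) = 0.959.

ω_n = 5.06 rad/s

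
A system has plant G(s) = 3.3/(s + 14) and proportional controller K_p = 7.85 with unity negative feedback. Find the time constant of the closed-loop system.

τ = 0.0251 s

Closed-loop transfer function: T(s) = K_p·G(s)/(1 + K_p·G(s)) = 25.9/(s + 14 + 25.9) = 25.9/(s + 39.91).
Time constant τ = 1/39.91 = 0.0251 s.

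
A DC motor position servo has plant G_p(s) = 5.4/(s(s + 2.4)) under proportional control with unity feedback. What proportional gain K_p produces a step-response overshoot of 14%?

From %OS = 100·exp(−πζ/√(1−ζ²)) = 14%, ζ = −ln(0.14)/√(π²+ln²(0.14)) = 0.5305.
Characteristic equation s² + 2.4s + 5.4K_p = 0 gives ζ = 2.4/(2√(5.4K_p)).
Setting ζ = 0.5305: √(5.4K_p) = 2.4/(2·0.5305) = 2.262, so K_p = 5.117/5.4 = 0.948.

K_p = 0.948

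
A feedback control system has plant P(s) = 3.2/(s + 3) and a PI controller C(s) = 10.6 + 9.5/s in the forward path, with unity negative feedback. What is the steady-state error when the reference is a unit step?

The open loop C(s)P(s) has a pole at the origin (type 1), so the static position error constant is infinite and e_ss = 1/(1+∞) = 0.

0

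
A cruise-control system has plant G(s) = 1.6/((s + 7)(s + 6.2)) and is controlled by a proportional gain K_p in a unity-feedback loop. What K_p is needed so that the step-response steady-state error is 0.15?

The loop is type 0, so e_ss(step) = 1/(1 + K_pos) with K_pos = K_p·G(0).
G(0) = 0.03687. Require 1/(1 + K_p·0.03687) = 0.15, so 1 + 0.03687·K_p = 6.667.
K_p = (6.667 − 1)/0.03687 = 154.

K_p = 154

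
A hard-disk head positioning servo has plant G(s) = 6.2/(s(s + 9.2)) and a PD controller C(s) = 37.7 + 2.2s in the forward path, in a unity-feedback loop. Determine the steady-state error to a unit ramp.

The loop has one pole at the origin (type 1). Velocity error constant K_v = lim_{s→0} s·C(s)G(s) = 37.7·6.2/9.2 = 25.41.
Steady-state error to a unit ramp: e_ss = 1/K_v = 0.0394.

0.0394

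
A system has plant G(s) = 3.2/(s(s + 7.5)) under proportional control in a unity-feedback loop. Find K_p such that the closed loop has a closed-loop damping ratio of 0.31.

K_p = 45.7

Closed-loop characteristic equation: s² + 7.5s + K_p·3.2 = 0.
So ω_n = √(3.2K_p) and 2ζω_n = 7.5, giving ζ = 7.5/(2√(3.2K_p)).
Setting ζ = 0.31: √(3.2K_p) = 7.5/(2·0.31) = 12.1, so K_p = 146.3/3.2 = 45.7.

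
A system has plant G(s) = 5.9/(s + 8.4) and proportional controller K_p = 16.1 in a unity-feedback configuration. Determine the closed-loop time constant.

τ = 0.00967 s

Closed-loop transfer function: T(s) = K_p·G(s)/(1 + K_p·G(s)) = 94.99/(s + 8.4 + 94.99) = 94.99/(s + 103.4).
Time constant τ = 1/103.4 = 0.00967 s.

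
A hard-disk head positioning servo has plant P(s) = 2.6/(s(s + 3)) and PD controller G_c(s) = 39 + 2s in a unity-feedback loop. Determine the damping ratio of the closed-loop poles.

Forward path: (39 + 2s)·2.6/(s(s+3)). The closed-loop characteristic equation is s² + (3 + 2.6·2)s + 2.6·39 = 0.
That is s² + 8.2s + 101.4 = 0, so ω_n = 10.07 rad/s and ζ = 8.2/(2·10.07) = 0.4072.

ζ = 0.407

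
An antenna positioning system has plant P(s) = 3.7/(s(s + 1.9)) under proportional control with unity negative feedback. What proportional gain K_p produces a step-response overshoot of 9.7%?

K_p = 0.686

From %OS = 100·exp(−πζ/√(1−ζ²)) = 9.7%, ζ = −ln(0.097)/√(π²+ln²(0.097)) = 0.5962.
Characteristic equation s² + 1.9s + 3.7K_p = 0 gives ζ = 1.9/(2√(3.7K_p)).
Setting ζ = 0.5962: √(3.7K_p) = 1.9/(2·0.5962) = 1.593, so K_p = 2.539/3.7 = 0.686.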